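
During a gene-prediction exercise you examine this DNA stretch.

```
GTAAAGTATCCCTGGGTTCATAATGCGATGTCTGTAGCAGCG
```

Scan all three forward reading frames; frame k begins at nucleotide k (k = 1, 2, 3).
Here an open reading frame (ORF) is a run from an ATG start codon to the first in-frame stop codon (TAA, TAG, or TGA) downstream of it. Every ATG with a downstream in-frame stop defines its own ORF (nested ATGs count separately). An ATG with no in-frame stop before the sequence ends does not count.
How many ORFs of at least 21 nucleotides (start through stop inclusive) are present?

0

Frame 1: GTA AAG TAT CCC TGG GTT CAT AAT GCG ATG TCT GTA GCA GCG — no ATG→stop ORF.
Frame 2: TAA AGT ATC CCT GGG TTC ATA ATG CGA TGT CTG TAG CAG — ATG at 23, stop TAG at 35 → 15 nt.
Frame 3: AAA GTA TCC CTG GGT TCA TAA TGC GAT GTC TGT AGC AGC — no ATG→stop ORF.
No ORF reaches 21 nucleotides. Count = 0.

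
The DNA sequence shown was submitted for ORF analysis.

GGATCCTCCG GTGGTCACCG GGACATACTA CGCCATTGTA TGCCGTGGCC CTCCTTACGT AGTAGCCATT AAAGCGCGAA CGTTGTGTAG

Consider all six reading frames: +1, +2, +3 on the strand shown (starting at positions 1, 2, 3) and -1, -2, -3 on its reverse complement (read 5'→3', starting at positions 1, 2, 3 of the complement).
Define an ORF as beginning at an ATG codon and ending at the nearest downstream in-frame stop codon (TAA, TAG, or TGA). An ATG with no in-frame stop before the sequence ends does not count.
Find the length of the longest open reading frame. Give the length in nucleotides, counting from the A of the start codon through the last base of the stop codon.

33

Reverse complement (5'→3'): CTACACAACGTTCGCGCTTTAATGGCTACTACGTAAGGAGGGCCACGGCATACAATGGCGTAGTATGTCCCGGTGACCACCGGAGGATCC
Frame +1: GGA TCC TCC GGT GGT CAC CGG GAC ATA CTA CGC CAT TGT ATG CCG TGG CCC TCC TTA CGT AGT AGC CAT TAA AGC GCG AAC GTT GTG TAG — ATG at 40, stop TAA at 70 → 33 nt.
Frame +2: GAT CCT CCG GTG GTC ACC GGG ACA TAC TAC GCC ATT GTA TGC CGT GGC CCT CCT TAC GTA GTA GCC ATT AAA GCG CGA ACG TTG TGT — no ATG→stop ORF.
Frame +3: ATC CTC CGG TGG TCA CCG GGA CAT ACT ACG CCA TTG TAT GCC GTG GCC CTC CTT ACG TAG TAG CCA TTA AAG CGC GAA CGT TGT GTA — no ATG→stop ORF.
Frame -1: CTA CAC AAC GTT CGC GCT TTA ATG GCT ACT ACG TAA GGA GGG CCA CGG CAT ACA ATG GCG TAG TAT GTC CCG GTG ACC ACC GGA GGA TCC — ATG at 22, stop TAA at 34 → 15 nt; ATG at 55, stop TAG at 61 → 9 nt.
Frame -2: TAC ACA ACG TTC GCG CTT TAA TGG CTA CTA CGT AAG GAG GGC CAC GGC ATA CAA TGG CGT AGT ATG TCC CGG TGA CCA CCG GAG GAT — ATG at 65, stop TGA at 74 → 12 nt.
Frame -3: ACA CAA CGT TCG CGC TTT AAT GGC TAC TAC GTA AGG AGG GCC ACG GCA TAC AAT GGC GTA GTA TGT CCC GGT GAC CAC CGG AGG ATC — no ATG→stop ORF.
Longest: frame +1, positions 40–72, 33 nt = 11 codons = 10 aa. → 33 nucleotides.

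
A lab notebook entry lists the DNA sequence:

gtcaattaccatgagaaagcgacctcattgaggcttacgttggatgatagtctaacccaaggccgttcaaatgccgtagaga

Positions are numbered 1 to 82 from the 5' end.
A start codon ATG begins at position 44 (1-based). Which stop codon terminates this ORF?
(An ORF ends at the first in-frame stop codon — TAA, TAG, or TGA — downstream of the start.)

Codons from position 44: ATG (44–46), ATA (47–49), GTC (50–52), TAA (53–55).
The first in-frame stop codon is TAA.

TAA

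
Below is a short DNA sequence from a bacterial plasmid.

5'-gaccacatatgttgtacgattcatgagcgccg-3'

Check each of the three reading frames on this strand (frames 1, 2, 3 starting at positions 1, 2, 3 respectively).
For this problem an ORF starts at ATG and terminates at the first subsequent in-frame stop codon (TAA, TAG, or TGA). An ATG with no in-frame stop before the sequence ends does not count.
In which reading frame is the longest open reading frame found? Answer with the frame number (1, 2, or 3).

Frame 1: GAC CAC ATA TGT TGT ACG ATT CAT GAG CGC — no ATG→stop ORF.
Frame 2: ACC ACA TAT GTT GTA CGA TTC ATG AGC GCC — no ATG→stop ORF.
Frame 3: CCA CAT ATG TTG TAC GAT TCA TGA GCG CCG — ATG at 9, stop TGA at 24 → 18 nt.
Longest ORF is 18 nt in frame 3 (positions 9–26).

3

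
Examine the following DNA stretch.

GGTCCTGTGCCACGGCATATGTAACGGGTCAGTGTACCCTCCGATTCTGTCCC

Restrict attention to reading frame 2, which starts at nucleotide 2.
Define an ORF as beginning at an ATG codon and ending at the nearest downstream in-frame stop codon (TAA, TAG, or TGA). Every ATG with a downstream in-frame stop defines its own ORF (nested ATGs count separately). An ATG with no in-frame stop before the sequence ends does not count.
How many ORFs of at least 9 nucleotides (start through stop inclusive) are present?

0

Frame 2: GTC CTG TGC CAC GGC ATA TGT AAC GGG TCA GTG TAC CCT CCG ATT CTG TCC — no ATG→stop ORF.
No ORF reaches 9 nucleotides. Count = 0.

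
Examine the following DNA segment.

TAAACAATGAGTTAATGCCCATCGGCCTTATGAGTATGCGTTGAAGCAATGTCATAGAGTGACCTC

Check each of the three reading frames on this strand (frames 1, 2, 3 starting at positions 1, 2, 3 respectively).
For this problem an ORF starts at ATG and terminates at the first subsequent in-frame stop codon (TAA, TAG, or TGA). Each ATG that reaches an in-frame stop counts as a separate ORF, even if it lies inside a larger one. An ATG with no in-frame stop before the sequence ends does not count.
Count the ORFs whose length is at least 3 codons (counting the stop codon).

Frame 1: TAA ACA ATG AGT TAA TGC CCA TCG GCC TTA TGA GTA TGC GTT GAA GCA ATG TCA TAG AGT GAC CTC — ATG at 7, stop TAA at 13 → 9 nt; ATG at 49, stop TAG at 55 → 9 nt.
Frame 2: AAA CAA TGA GTT AAT GCC CAT CGG CCT TAT GAG TAT GCG TTG AAG CAA TGT CAT AGA GTG ACC — no ATG→stop ORF.
Frame 3: AAC AAT GAG TTA ATG CCC ATC GGC CTT ATG AGT ATG CGT TGA AGC AAT GTC ATA GAG TGA CCT — ATG at 15, stop TGA at 42 → 30 nt; ATG at 30, stop TGA at 42 → 15 nt; ATG at 36, stop TGA at 42 → 9 nt.
ORFs ≥ 3 codons: frame 1 7–15 (3 codons), frame 1 49–57 (3 codons), frame 3 15–44 (10 codons), frame 3 30–44 (5 codons), frame 3 36–44 (3 codons). Count = 5.

5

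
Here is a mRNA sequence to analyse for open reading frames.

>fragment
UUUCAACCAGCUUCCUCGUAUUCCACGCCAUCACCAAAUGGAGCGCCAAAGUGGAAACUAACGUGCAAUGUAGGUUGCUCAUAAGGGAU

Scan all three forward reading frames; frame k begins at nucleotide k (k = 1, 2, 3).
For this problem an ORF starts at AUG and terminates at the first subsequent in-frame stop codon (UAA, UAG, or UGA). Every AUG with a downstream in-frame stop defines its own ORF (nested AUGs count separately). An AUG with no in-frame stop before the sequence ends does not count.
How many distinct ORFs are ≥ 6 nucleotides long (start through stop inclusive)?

Frame 1: UUU CAA CCA GCU UCC UCG UAU UCC ACG CCA UCA CCA AAU GGA GCG CCA AAG UGG AAA CUA ACG UGC AAU GUA GGU UGC UCA UAA GGG — no AUG→stop ORF.
Frame 2: UUC AAC CAG CUU CCU CGU AUU CCA CGC CAU CAC CAA AUG GAG CGC CAA AGU GGA AAC UAA CGU GCA AUG UAG GUU GCU CAU AAG GGA — AUG at 38, stop UAA at 59 → 24 nt; AUG at 68, stop UAG at 71 → 6 nt.
Frame 3: UCA ACC AGC UUC CUC GUA UUC CAC GCC AUC ACC AAA UGG AGC GCC AAA GUG GAA ACU AAC GUG CAA UGU AGG UUG CUC AUA AGG GAU — no AUG→stop ORF.
ORFs ≥ 6 nucleotides: frame 2 38–61 (24 nucleotides), frame 2 68–73 (6 nucleotides). Count = 2.

2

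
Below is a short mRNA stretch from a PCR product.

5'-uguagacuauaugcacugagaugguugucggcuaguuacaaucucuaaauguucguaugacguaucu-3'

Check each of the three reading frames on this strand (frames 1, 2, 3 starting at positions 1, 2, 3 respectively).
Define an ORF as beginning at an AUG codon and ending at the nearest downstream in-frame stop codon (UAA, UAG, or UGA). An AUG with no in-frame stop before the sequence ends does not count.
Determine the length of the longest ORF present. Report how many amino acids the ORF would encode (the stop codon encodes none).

4

Frame 1: UGU AGA CUA UAU GCA CUG AGA UGG UUG UCG GCU AGU UAC AAU CUC UAA AUG UUC GUA UGA CGU AUC — AUG at 49, stop UGA at 58 → 12 nt.
Frame 2: GUA GAC UAU AUG CAC UGA GAU GGU UGU CGG CUA GUU ACA AUC UCU AAA UGU UCG UAU GAC GUA UCU — AUG at 11, stop UGA at 17 → 9 nt.
Frame 3: UAG ACU AUA UGC ACU GAG AUG GUU GUC GGC UAG UUA CAA UCU CUA AAU GUU CGU AUG ACG UAU — AUG at 21, stop UAG at 33 → 15 nt.
Longest: frame 3, positions 21–35, 15 nt = 5 codons = 4 aa. → 4 amino acids.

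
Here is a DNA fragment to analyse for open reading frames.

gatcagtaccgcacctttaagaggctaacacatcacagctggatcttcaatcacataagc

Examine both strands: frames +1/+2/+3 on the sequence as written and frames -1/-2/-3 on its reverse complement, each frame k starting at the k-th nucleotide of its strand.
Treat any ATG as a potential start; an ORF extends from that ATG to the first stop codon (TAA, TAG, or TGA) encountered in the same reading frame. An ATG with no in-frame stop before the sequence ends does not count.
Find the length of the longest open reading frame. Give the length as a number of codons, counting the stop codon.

3

Reverse complement (5'→3'): GCTTATGTGATTGAAGATCCAGCTGTGATGTGTTAGCCTCTTAAAGGTGCGGTACTGATC
Frame +1: GAT CAG TAC CGC ACC TTT AAG AGG CTA ACA CAT CAC AGC TGG ATC TTC AAT CAC ATA AGC — no ATG→stop ORF.
Frame +2: ATC AGT ACC GCA CCT TTA AGA GGC TAA CAC ATC ACA GCT GGA TCT TCA ATC ACA TAA — no ATG→stop ORF.
Frame +3: TCA GTA CCG CAC CTT TAA GAG GCT AAC ACA TCA CAG CTG GAT CTT CAA TCA CAT AAG — no ATG→stop ORF.
Frame -1: GCT TAT GTG ATT GAA GAT CCA GCT GTG ATG TGT TAG CCT CTT AAA GGT GCG GTA CTG ATC — ATG at 28, stop TAG at 34 → 9 nt.
Frame -2: CTT ATG TGA TTG AAG ATC CAG CTG TGA TGT GTT AGC CTC TTA AAG GTG CGG TAC TGA — ATG at 5, stop TGA at 8 → 6 nt.
Frame -3: TTA TGT GAT TGA AGA TCC AGC TGT GAT GTG TTA GCC TCT TAA AGG TGC GGT ACT GAT — no ATG→stop ORF.
Longest: frame -1, positions 28–36, 9 nt = 3 codons = 2 aa. → 3 codons.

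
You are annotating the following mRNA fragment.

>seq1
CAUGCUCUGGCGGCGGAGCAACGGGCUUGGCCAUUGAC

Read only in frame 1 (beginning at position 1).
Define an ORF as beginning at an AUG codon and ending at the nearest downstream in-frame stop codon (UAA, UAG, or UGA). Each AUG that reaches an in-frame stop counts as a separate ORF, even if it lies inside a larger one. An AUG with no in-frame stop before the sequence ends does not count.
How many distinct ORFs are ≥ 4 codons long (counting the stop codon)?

0

Frame 1: CAU GCU CUG GCG GCG GAG CAA CGG GCU UGG CCA UUG — no AUG→stop ORF.
No ORF reaches 4 codons. Count = 0.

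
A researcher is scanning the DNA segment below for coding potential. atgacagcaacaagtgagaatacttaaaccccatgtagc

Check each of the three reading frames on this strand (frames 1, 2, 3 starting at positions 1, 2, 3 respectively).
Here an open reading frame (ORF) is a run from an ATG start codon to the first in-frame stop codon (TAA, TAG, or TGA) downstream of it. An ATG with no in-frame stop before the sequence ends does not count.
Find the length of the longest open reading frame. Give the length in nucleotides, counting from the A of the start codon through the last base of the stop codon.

27

Frame 1: ATG ACA GCA ACA AGT GAG AAT ACT TAA ACC CCA TGT AGC — ATG at 1, stop TAA at 25 → 27 nt.
Frame 2: TGA CAG CAA CAA GTG AGA ATA CTT AAA CCC CAT GTA — no ATG→stop ORF.
Frame 3: GAC AGC AAC AAG TGA GAA TAC TTA AAC CCC ATG TAG — ATG at 33, stop TAG at 36 → 6 nt.
Longest: frame 1, positions 1–27, 27 nt = 9 codons = 8 aa. → 27 nucleotides.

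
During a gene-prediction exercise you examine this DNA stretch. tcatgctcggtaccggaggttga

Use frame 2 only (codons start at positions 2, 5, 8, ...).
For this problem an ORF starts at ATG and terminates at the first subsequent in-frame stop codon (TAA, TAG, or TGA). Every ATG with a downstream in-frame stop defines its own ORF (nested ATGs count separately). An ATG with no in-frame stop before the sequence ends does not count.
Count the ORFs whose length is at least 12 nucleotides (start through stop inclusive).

0

Frame 2: CAT GCT CGG TAC CGG AGG TTG — no ATG→stop ORF.
No ORF reaches 12 nucleotides. Count = 0.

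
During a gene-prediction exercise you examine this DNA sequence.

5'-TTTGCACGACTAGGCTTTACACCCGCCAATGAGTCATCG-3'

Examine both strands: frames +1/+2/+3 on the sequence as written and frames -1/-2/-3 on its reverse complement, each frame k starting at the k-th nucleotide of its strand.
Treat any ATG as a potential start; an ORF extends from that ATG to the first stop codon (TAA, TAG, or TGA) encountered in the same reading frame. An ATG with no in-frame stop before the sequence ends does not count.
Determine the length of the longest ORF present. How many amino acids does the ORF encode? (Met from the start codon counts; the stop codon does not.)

6

Reverse complement (5'→3'): CGATGACTCATTGGCGGGTGTAAAGCCTAGTCGTGCAAA
Frame +1: TTT GCA CGA CTA GGC TTT ACA CCC GCC AAT GAG TCA TCG — no ATG→stop ORF.
Frame +2: TTG CAC GAC TAG GCT TTA CAC CCG CCA ATG AGT CAT — no ATG→stop ORF.
Frame +3: TGC ACG ACT AGG CTT TAC ACC CGC CAA TGA GTC ATC — no ATG→stop ORF.
Frame -1: CGA TGA CTC ATT GGC GGG TGT AAA GCC TAG TCG TGC AAA — no ATG→stop ORF.
Frame -2: GAT GAC TCA TTG GCG GGT GTA AAG CCT AGT CGT GCA — no ATG→stop ORF.
Frame -3: ATG ACT CAT TGG CGG GTG TAA AGC CTA GTC GTG CAA — ATG at 3, stop TAA at 21 → 21 nt.
Longest: frame -3, positions 3–23, 21 nt = 7 codons = 6 aa. → 6 amino acids.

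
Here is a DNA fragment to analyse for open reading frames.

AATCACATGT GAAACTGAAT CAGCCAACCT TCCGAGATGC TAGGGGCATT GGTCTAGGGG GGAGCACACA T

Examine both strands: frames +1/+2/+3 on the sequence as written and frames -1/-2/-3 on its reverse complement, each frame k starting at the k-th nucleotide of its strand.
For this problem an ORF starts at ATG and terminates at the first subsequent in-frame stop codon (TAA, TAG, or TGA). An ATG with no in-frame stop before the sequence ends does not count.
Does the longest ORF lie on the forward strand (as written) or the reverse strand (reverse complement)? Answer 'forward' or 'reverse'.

Reverse complement (5'→3'): ATGTGTGCTCCCCCCTAGACCAATGCCCCTAGCATCTCGGAAGGTTGGCTGATTCAGTTTCACATGTGATT
Frame +1: AAT CAC ATG TGA AAC TGA ATC AGC CAA CCT TCC GAG ATG CTA GGG GCA TTG GTC TAG GGG GGA GCA CAC — ATG at 7, stop TGA at 10 → 6 nt; ATG at 37, stop TAG at 55 → 21 nt.
Frame +2: ATC ACA TGT GAA ACT GAA TCA GCC AAC CTT CCG AGA TGC TAG GGG CAT TGG TCT AGG GGG GAG CAC ACA — no ATG→stop ORF.
Frame +3: TCA CAT GTG AAA CTG AAT CAG CCA ACC TTC CGA GAT GCT AGG GGC ATT GGT CTA GGG GGG AGC ACA CAT — no ATG→stop ORF.
Frame -1: ATG TGT GCT CCC CCC TAG ACC AAT GCC CCT AGC ATC TCG GAA GGT TGG CTG ATT CAG TTT CAC ATG TGA — ATG at 1, stop TAG at 16 → 18 nt; ATG at 64, stop TGA at 67 → 6 nt.
Frame -2: TGT GTG CTC CCC CCT AGA CCA ATG CCC CTA GCA TCT CGG AAG GTT GGC TGA TTC AGT TTC ACA TGT GAT — ATG at 23, stop TGA at 50 → 30 nt.
Frame -3: GTG TGC TCC CCC CTA GAC CAA TGC CCC TAG CAT CTC GGA AGG TTG GCT GAT TCA GTT TCA CAT GTG ATT — no ATG→stop ORF.
Forward-strand max 21 nt; reverse-strand max 30 nt. The reverse strand has the longer ORF.

reverse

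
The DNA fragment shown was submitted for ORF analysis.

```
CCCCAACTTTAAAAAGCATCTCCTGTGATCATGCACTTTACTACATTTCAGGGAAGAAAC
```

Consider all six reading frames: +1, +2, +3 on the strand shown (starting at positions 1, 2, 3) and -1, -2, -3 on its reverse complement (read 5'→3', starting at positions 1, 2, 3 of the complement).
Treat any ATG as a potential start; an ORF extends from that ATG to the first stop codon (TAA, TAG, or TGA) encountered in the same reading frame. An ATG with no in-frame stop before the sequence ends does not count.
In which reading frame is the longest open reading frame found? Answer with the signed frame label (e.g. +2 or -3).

Reverse complement (5'→3'): GTTTCTTCCCTGAAATGTAGTAAAGTGCATGATCACAGGAGATGCTTTTTAAAGTTGGGG
Frame +1: CCC CAA CTT TAA AAA GCA TCT CCT GTG ATC ATG CAC TTT ACT ACA TTT CAG GGA AGA AAC — no ATG→stop ORF.
Frame +2: CCC AAC TTT AAA AAG CAT CTC CTG TGA TCA TGC ACT TTA CTA CAT TTC AGG GAA GAA — no ATG→stop ORF.
Frame +3: CCA ACT TTA AAA AGC ATC TCC TGT GAT CAT GCA CTT TAC TAC ATT TCA GGG AAG AAA — no ATG→stop ORF.
Frame -1: GTT TCT TCC CTG AAA TGT AGT AAA GTG CAT GAT CAC AGG AGA TGC TTT TTA AAG TTG GGG — no ATG→stop ORF.
Frame -2: TTT CTT CCC TGA AAT GTA GTA AAG TGC ATG ATC ACA GGA GAT GCT TTT TAA AGT TGG — ATG at 29, stop TAA at 50 → 24 nt.
Frame -3: TTC TTC CCT GAA ATG TAG TAA AGT GCA TGA TCA CAG GAG ATG CTT TTT AAA GTT GGG — ATG at 15, stop TAG at 18 → 6 nt.
Longest ORF is 24 nt in frame -2 (positions 29–52).

-2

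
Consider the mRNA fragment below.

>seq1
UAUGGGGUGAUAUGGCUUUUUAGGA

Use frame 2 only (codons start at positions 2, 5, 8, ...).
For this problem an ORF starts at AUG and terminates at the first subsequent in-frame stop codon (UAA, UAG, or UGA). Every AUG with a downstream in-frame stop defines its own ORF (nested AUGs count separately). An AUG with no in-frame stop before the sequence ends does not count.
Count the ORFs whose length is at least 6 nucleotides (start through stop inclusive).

Frame 2: AUG GGG UGA UAU GGC UUU UUA GGA — AUG at 2, stop UGA at 8 → 9 nt.
ORFs ≥ 6 nucleotides: frame 2 2–10 (9 nucleotides). Count = 1.

1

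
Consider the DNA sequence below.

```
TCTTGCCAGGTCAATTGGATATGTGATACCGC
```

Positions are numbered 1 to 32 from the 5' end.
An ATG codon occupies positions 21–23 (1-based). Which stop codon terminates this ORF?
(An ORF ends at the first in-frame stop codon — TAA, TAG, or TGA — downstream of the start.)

Codons from position 21: ATG (21–23), TGA (24–26).
The first in-frame stop codon is TGA.

TGA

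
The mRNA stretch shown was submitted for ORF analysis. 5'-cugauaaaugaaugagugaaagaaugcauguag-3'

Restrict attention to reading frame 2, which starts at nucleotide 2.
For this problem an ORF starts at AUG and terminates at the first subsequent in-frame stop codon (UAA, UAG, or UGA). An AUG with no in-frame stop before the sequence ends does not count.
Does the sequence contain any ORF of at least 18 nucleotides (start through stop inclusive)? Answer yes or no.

Frame 2: UGA UAA AUG AAU GAG UGA AAG AAU GCA UGU — AUG at 8, stop UGA at 17 → 12 nt.
Largest ORF found is 12 nucleotides < 18, so no.

no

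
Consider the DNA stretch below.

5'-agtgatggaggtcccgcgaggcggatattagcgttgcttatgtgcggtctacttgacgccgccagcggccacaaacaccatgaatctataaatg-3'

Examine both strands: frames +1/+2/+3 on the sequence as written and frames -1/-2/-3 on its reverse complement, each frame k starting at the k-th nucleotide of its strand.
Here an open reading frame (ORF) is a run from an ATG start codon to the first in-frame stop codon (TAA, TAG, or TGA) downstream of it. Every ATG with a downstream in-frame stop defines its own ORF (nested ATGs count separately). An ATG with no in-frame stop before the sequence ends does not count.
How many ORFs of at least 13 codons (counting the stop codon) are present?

Reverse complement (5'→3'): CATTTATAGATTCATGGTGTTTGTGGCCGCTGGCGGCGTCAAGTAGACCGCACATAAGCAACGCTAATATCCGCCTCGCGGGACCTCCATCACT
Frame +1: AGT GAT GGA GGT CCC GCG AGG CGG ATA TTA GCG TTG CTT ATG TGC GGT CTA CTT GAC GCC GCC AGC GGC CAC AAA CAC CAT GAA TCT ATA AAT — no ATG→stop ORF.
Frame +2: GTG ATG GAG GTC CCG CGA GGC GGA TAT TAG CGT TGC TTA TGT GCG GTC TAC TTG ACG CCG CCA GCG GCC ACA AAC ACC ATG AAT CTA TAA ATG — ATG at 5, stop TAG at 29 → 27 nt; ATG at 80, stop TAA at 89 → 12 nt.
Frame +3: TGA TGG AGG TCC CGC GAG GCG GAT ATT AGC GTT GCT TAT GTG CGG TCT ACT TGA CGC CGC CAG CGG CCA CAA ACA CCA TGA ATC TAT AAA — no ATG→stop ORF.
Frame -1: CAT TTA TAG ATT CAT GGT GTT TGT GGC CGC TGG CGG CGT CAA GTA GAC CGC ACA TAA GCA ACG CTA ATA TCC GCC TCG CGG GAC CTC CAT CAC — no ATG→stop ORF.
Frame -2: ATT TAT AGA TTC ATG GTG TTT GTG GCC GCT GGC GGC GTC AAG TAG ACC GCA CAT AAG CAA CGC TAA TAT CCG CCT CGC GGG ACC TCC ATC ACT — ATG at 14, stop TAG at 44 → 33 nt.
Frame -3: TTT ATA GAT TCA TGG TGT TTG TGG CCG CTG GCG GCG TCA AGT AGA CCG CAC ATA AGC AAC GCT AAT ATC CGC CTC GCG GGA CCT CCA TCA — no ATG→stop ORF.
No ORF reaches 13 codons. Count = 0.

0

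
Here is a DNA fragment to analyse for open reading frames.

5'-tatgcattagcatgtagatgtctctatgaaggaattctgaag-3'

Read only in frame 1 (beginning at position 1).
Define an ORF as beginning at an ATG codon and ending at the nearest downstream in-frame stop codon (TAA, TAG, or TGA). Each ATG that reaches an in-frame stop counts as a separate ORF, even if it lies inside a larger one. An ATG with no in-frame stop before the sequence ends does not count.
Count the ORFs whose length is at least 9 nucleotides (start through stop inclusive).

0

Frame 1: TAT GCA TTA GCA TGT AGA TGT CTC TAT GAA GGA ATT CTG AAG — no ATG→stop ORF.
No ORF reaches 9 nucleotides. Count = 0.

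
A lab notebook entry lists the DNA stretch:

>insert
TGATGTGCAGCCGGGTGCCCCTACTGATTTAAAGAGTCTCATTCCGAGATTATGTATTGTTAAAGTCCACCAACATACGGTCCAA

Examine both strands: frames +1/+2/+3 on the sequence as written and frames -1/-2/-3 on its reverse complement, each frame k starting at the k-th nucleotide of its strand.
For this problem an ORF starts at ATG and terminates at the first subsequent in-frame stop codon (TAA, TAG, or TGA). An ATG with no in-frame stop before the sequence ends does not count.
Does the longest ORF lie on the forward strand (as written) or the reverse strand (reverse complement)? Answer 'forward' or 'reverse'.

Reverse complement (5'→3'): TTGGACCGTATGTTGGTGGACTTTAACAATACATAATCTCGGAATGAGACTCTTTAAATCAGTAGGGGCACCCGGCTGCACATCA
Frame +1: TGA TGT GCA GCC GGG TGC CCC TAC TGA TTT AAA GAG TCT CAT TCC GAG ATT ATG TAT TGT TAA AGT CCA CCA ACA TAC GGT CCA — ATG at 52, stop TAA at 61 → 12 nt.
Frame +2: GAT GTG CAG CCG GGT GCC CCT ACT GAT TTA AAG AGT CTC ATT CCG AGA TTA TGT ATT GTT AAA GTC CAC CAA CAT ACG GTC CAA — no ATG→stop ORF.
Frame +3: ATG TGC AGC CGG GTG CCC CTA CTG ATT TAA AGA GTC TCA TTC CGA GAT TAT GTA TTG TTA AAG TCC ACC AAC ATA CGG TCC — ATG at 3, stop TAA at 30 → 30 nt.
Frame -1: TTG GAC CGT ATG TTG GTG GAC TTT AAC AAT ACA TAA TCT CGG AAT GAG ACT CTT TAA ATC AGT AGG GGC ACC CGG CTG CAC ATC — ATG at 10, stop TAA at 34 → 27 nt.
Frame -2: TGG ACC GTA TGT TGG TGG ACT TTA ACA ATA CAT AAT CTC GGA ATG AGA CTC TTT AAA TCA GTA GGG GCA CCC GGC TGC ACA TCA — no ATG→stop ORF.
Frame -3: GGA CCG TAT GTT GGT GGA CTT TAA CAA TAC ATA ATC TCG GAA TGA GAC TCT TTA AAT CAG TAG GGG CAC CCG GCT GCA CAT — no ATG→stop ORF.
Forward-strand max 30 nt; reverse-strand max 27 nt. The forward strand has the longer ORF.

forward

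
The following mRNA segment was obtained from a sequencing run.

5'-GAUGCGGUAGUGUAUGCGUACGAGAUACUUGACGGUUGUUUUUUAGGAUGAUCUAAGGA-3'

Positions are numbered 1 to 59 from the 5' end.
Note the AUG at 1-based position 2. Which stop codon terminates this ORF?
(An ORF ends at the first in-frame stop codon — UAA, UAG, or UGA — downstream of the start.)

UAG

Codons from position 2: AUG (2–4), CGG (5–7), UAG (8–10).
The first in-frame stop codon is UAG.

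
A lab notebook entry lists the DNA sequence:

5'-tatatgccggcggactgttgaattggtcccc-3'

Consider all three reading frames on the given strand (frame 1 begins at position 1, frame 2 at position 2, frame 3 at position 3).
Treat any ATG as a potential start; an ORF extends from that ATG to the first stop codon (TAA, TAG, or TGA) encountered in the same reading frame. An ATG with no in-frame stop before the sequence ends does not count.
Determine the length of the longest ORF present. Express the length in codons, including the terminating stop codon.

Frame 1: TAT ATG CCG GCG GAC TGT TGA ATT GGT CCC — ATG at 4, stop TGA at 19 → 18 nt.
Frame 2: ATA TGC CGG CGG ACT GTT GAA TTG GTC CCC — no ATG→stop ORF.
Frame 3: TAT GCC GGC GGA CTG TTG AAT TGG TCC — no ATG→stop ORF.
Longest: frame 1, positions 4–21, 18 nt = 6 codons = 5 aa. → 6 codons.

6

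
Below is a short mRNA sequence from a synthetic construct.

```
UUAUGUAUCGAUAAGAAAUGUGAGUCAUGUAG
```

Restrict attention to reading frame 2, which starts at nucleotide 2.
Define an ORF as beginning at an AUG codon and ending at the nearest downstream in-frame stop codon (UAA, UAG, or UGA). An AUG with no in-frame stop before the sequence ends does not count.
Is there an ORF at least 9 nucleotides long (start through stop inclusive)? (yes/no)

Frame 2: UAU GUA UCG AUA AGA AAU GUG AGU CAU GUA — no AUG→stop ORF.
Largest ORF found is 0 nucleotides < 9, so no.

no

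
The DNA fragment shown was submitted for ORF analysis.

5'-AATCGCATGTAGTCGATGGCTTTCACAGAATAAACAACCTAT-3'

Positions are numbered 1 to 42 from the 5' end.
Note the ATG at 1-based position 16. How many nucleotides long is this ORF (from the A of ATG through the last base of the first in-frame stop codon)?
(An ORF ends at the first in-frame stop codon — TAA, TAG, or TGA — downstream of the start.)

18

Codons from position 16: ATG (16–18), GCT (19–21), TTC (22–24), ACA (25–27), GAA (28–30), TAA (31–33).
TAA is the first in-frame stop; ORF spans 16–33, 18 nucleotides.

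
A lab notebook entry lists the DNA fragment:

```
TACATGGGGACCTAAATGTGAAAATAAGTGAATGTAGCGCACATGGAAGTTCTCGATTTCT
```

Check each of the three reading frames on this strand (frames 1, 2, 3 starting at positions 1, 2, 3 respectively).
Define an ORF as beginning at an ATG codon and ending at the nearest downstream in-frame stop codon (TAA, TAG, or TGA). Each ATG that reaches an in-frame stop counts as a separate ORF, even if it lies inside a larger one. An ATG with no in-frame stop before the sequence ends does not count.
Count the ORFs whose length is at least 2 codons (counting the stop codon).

Frame 1: TAC ATG GGG ACC TAA ATG TGA AAA TAA GTG AAT GTA GCG CAC ATG GAA GTT CTC GAT TTC — ATG at 4, stop TAA at 13 → 12 nt; ATG at 16, stop TGA at 19 → 6 nt.
Frame 2: ACA TGG GGA CCT AAA TGT GAA AAT AAG TGA ATG TAG CGC ACA TGG AAG TTC TCG ATT TCT — ATG at 32, stop TAG at 35 → 6 nt.
Frame 3: CAT GGG GAC CTA AAT GTG AAA ATA AGT GAA TGT AGC GCA CAT GGA AGT TCT CGA TTT — no ATG→stop ORF.
ORFs ≥ 2 codons: frame 1 4–15 (4 codons), frame 1 16–21 (2 codons), frame 2 32–37 (2 codons). Count = 3.

3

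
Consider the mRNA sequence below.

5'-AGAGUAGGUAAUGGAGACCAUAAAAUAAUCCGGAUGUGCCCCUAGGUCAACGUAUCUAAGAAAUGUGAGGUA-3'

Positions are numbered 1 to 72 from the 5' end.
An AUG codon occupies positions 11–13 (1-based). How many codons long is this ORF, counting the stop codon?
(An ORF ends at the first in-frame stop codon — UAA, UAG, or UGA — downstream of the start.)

Codons from position 11: AUG (11–13), GAG (14–16), ACC (17–19), AUA (20–22), AAA (23–25), UAA (26–28).
UAA is the first in-frame stop; that's 6 codons including the stop.

6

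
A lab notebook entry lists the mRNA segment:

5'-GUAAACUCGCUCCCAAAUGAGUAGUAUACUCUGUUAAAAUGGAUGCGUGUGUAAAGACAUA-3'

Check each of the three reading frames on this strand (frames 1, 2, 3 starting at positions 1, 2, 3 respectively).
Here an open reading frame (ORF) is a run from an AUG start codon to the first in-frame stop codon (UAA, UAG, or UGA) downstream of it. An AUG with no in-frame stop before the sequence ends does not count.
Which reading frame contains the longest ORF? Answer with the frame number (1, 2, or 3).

Frame 1: GUA AAC UCG CUC CCA AAU GAG UAG UAU ACU CUG UUA AAA UGG AUG CGU GUG UAA AGA CAU — AUG at 43, stop UAA at 52 → 12 nt.
Frame 2: UAA ACU CGC UCC CAA AUG AGU AGU AUA CUC UGU UAA AAU GGA UGC GUG UGU AAA GAC AUA — AUG at 17, stop UAA at 35 → 21 nt.
Frame 3: AAA CUC GCU CCC AAA UGA GUA GUA UAC UCU GUU AAA AUG GAU GCG UGU GUA AAG ACA — no AUG→stop ORF.
Longest ORF is 21 nt in frame 2 (positions 17–37).

2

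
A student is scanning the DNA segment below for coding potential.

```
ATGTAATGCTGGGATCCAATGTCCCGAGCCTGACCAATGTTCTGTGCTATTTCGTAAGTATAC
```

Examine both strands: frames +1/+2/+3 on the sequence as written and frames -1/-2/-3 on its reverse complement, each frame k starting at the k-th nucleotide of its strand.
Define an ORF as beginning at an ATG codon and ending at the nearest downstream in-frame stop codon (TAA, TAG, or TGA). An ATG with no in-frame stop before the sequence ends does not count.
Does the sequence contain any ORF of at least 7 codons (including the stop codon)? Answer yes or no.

Reverse complement (5'→3'): GTATACTTACGAAATAGCACAGAACATTGGTCAGGCTCGGGACATTGGATCCCAGCATTACAT
Frame +1: ATG TAA TGC TGG GAT CCA ATG TCC CGA GCC TGA CCA ATG TTC TGT GCT ATT TCG TAA GTA TAC — ATG at 1, stop TAA at 4 → 6 nt; ATG at 19, stop TGA at 31 → 15 nt; ATG at 37, stop TAA at 55 → 21 nt.
Frame +2: TGT AAT GCT GGG ATC CAA TGT CCC GAG CCT GAC CAA TGT TCT GTG CTA TTT CGT AAG TAT — no ATG→stop ORF.
Frame +3: GTA ATG CTG GGA TCC AAT GTC CCG AGC CTG ACC AAT GTT CTG TGC TAT TTC GTA AGT ATA — no ATG→stop ORF.
Frame -1: GTA TAC TTA CGA AAT AGC ACA GAA CAT TGG TCA GGC TCG GGA CAT TGG ATC CCA GCA TTA CAT — no ATG→stop ORF.
Frame -2: TAT ACT TAC GAA ATA GCA CAG AAC ATT GGT CAG GCT CGG GAC ATT GGA TCC CAG CAT TAC — no ATG→stop ORF.
Frame -3: ATA CTT ACG AAA TAG CAC AGA ACA TTG GTC AGG CTC GGG ACA TTG GAT CCC AGC ATT ACA — no ATG→stop ORF.
Frame +1 has an ORF of 7 codons (positions 37–57) ≥ 7, so yes.

yes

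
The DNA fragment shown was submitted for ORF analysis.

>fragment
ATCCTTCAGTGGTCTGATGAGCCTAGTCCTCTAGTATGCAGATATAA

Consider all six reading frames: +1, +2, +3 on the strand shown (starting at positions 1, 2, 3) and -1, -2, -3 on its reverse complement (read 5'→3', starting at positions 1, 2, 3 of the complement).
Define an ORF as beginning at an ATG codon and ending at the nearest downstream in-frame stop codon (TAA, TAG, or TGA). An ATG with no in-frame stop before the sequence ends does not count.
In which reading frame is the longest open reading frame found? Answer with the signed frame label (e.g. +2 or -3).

Reverse complement (5'→3'): TTATATCTGCATACTAGAGGACTAGGCTCATCAGACCACTGAAGGAT
Frame +1: ATC CTT CAG TGG TCT GAT GAG CCT AGT CCT CTA GTA TGC AGA TAT — no ATG→stop ORF.
Frame +2: TCC TTC AGT GGT CTG ATG AGC CTA GTC CTC TAG TAT GCA GAT ATA — ATG at 17, stop TAG at 32 → 18 nt.
Frame +3: CCT TCA GTG GTC TGA TGA GCC TAG TCC TCT AGT ATG CAG ATA TAA — ATG at 36, stop TAA at 45 → 12 nt.
Frame -1: TTA TAT CTG CAT ACT AGA GGA CTA GGC TCA TCA GAC CAC TGA AGG — no ATG→stop ORF.
Frame -2: TAT ATC TGC ATA CTA GAG GAC TAG GCT CAT CAG ACC ACT GAA GGA — no ATG→stop ORF.
Frame -3: ATA TCT GCA TAC TAG AGG ACT AGG CTC ATC AGA CCA CTG AAG GAT — no ATG→stop ORF.
Longest ORF is 18 nt in frame +2 (positions 17–34).

+2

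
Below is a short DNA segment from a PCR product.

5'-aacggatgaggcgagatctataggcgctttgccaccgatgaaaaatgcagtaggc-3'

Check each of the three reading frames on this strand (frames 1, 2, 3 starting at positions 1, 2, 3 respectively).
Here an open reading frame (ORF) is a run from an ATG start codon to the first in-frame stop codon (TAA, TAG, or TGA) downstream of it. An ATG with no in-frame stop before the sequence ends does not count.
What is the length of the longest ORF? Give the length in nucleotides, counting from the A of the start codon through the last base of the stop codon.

Frame 1: AAC GGA TGA GGC GAG ATC TAT AGG CGC TTT GCC ACC GAT GAA AAA TGC AGT AGG — no ATG→stop ORF.
Frame 2: ACG GAT GAG GCG AGA TCT ATA GGC GCT TTG CCA CCG ATG AAA AAT GCA GTA GGC — no ATG→stop ORF.
Frame 3: CGG ATG AGG CGA GAT CTA TAG GCG CTT TGC CAC CGA TGA AAA ATG CAG TAG — ATG at 6, stop TAG at 21 → 18 nt; ATG at 45, stop TAG at 51 → 9 nt.
Longest: frame 3, positions 6–23, 18 nt = 6 codons = 5 aa. → 18 nucleotides.

18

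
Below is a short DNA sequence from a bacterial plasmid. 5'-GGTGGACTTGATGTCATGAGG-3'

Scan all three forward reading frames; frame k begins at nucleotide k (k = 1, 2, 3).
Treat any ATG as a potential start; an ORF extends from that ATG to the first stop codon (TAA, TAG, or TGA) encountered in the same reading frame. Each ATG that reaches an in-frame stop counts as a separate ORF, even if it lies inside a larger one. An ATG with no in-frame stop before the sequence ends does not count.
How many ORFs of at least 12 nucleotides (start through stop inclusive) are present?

0

Frame 1: GGT GGA CTT GAT GTC ATG AGG — no ATG→stop ORF.
Frame 2: GTG GAC TTG ATG TCA TGA — ATG at 11, stop TGA at 17 → 9 nt.
Frame 3: TGG ACT TGA TGT CAT GAG — no ATG→stop ORF.
No ORF reaches 12 nucleotides. Count = 0.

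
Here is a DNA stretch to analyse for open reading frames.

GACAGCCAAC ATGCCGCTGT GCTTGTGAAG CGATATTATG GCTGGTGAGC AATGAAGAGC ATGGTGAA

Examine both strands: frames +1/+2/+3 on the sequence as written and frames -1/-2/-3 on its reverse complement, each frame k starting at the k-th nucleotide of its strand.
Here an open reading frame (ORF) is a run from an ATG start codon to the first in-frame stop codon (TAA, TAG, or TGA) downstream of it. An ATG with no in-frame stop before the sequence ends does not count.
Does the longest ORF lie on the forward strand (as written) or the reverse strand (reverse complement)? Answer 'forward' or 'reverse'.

reverse

Reverse complement (5'→3'): TTCACCATGCTCTTCATTGCTCACCAGCCATAATATCGCTTCACAAGCACAGCGGCATGTTGGCTGTC
Frame +1: GAC AGC CAA CAT GCC GCT GTG CTT GTG AAG CGA TAT TAT GGC TGG TGA GCA ATG AAG AGC ATG GTG — no ATG→stop ORF.
Frame +2: ACA GCC AAC ATG CCG CTG TGC TTG TGA AGC GAT ATT ATG GCT GGT GAG CAA TGA AGA GCA TGG TGA — ATG at 11, stop TGA at 26 → 18 nt; ATG at 38, stop TGA at 53 → 18 nt.
Frame +3: CAG CCA ACA TGC CGC TGT GCT TGT GAA GCG ATA TTA TGG CTG GTG AGC AAT GAA GAG CAT GGT GAA — no ATG→stop ORF.
Frame -1: TTC ACC ATG CTC TTC ATT GCT CAC CAG CCA TAA TAT CGC TTC ACA AGC ACA GCG GCA TGT TGG CTG — ATG at 7, stop TAA at 31 → 27 nt.
Frame -2: TCA CCA TGC TCT TCA TTG CTC ACC AGC CAT AAT ATC GCT TCA CAA GCA CAG CGG CAT GTT GGC TGT — no ATG→stop ORF.
Frame -3: CAC CAT GCT CTT CAT TGC TCA CCA GCC ATA ATA TCG CTT CAC AAG CAC AGC GGC ATG TTG GCT GTC — no ATG→stop ORF.
Forward-strand max 18 nt; reverse-strand max 27 nt. The reverse strand has the longer ORF.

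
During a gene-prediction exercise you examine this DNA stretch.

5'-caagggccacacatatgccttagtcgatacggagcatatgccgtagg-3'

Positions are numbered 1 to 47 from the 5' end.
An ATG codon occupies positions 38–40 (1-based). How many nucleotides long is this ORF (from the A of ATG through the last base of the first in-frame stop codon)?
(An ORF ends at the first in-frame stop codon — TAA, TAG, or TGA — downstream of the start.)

9

Codons from position 38: ATG (38–40), CCG (41–43), TAG (44–46).
TAG is the first in-frame stop; ORF spans 38–46, 9 nucleotides.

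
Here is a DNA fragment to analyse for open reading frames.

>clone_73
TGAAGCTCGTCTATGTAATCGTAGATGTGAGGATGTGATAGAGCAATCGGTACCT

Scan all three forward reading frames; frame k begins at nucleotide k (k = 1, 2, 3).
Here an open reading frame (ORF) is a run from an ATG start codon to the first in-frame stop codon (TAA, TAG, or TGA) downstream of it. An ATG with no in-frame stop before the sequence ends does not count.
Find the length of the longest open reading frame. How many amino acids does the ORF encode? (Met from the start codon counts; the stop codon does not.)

Frame 1: TGA AGC TCG TCT ATG TAA TCG TAG ATG TGA GGA TGT GAT AGA GCA ATC GGT ACC — ATG at 13, stop TAA at 16 → 6 nt; ATG at 25, stop TGA at 28 → 6 nt.
Frame 2: GAA GCT CGT CTA TGT AAT CGT AGA TGT GAG GAT GTG ATA GAG CAA TCG GTA CCT — no ATG→stop ORF.
Frame 3: AAG CTC GTC TAT GTA ATC GTA GAT GTG AGG ATG TGA TAG AGC AAT CGG TAC — ATG at 33, stop TGA at 36 → 6 nt.
Longest: frame 1, positions 13–18, 6 nt = 2 codons = 1 aa. → 1 amino acids.

1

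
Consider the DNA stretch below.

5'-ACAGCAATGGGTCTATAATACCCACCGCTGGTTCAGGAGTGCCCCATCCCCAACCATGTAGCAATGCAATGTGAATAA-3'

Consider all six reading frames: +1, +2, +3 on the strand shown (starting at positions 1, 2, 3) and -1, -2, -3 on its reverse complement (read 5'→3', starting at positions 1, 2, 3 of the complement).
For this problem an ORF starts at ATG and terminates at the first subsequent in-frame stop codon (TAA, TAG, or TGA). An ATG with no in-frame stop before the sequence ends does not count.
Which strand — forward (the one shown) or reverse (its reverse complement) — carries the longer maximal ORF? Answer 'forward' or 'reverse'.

reverse

Reverse complement (5'→3'): TTATTCACATTGCATTGCTACATGGTTGGGGATGGGGCACTCCTGAACCAGCGGTGGGTATTATAGACCCATTGCTGT
Frame +1: ACA GCA ATG GGT CTA TAA TAC CCA CCG CTG GTT CAG GAG TGC CCC ATC CCC AAC CAT GTA GCA ATG CAA TGT GAA TAA — ATG at 7, stop TAA at 16 → 12 nt; ATG at 64, stop TAA at 76 → 15 nt.
Frame +2: CAG CAA TGG GTC TAT AAT ACC CAC CGC TGG TTC AGG AGT GCC CCA TCC CCA ACC ATG TAG CAA TGC AAT GTG AAT — ATG at 56, stop TAG at 59 → 6 nt.
Frame +3: AGC AAT GGG TCT ATA ATA CCC ACC GCT GGT TCA GGA GTG CCC CAT CCC CAA CCA TGT AGC AAT GCA ATG TGA ATA — ATG at 69, stop TGA at 72 → 6 nt.
Frame -1: TTA TTC ACA TTG CAT TGC TAC ATG GTT GGG GAT GGG GCA CTC CTG AAC CAG CGG TGG GTA TTA TAG ACC CAT TGC TGT — ATG at 22, stop TAG at 64 → 45 nt.
Frame -2: TAT TCA CAT TGC ATT GCT ACA TGG TTG GGG ATG GGG CAC TCC TGA ACC AGC GGT GGG TAT TAT AGA CCC ATT GCT — ATG at 32, stop TGA at 44 → 15 nt.
Frame -3: ATT CAC ATT GCA TTG CTA CAT GGT TGG GGA TGG GGC ACT CCT GAA CCA GCG GTG GGT ATT ATA GAC CCA TTG CTG — no ATG→stop ORF.
Forward-strand max 15 nt; reverse-strand max 45 nt. The reverse strand has the longer ORF.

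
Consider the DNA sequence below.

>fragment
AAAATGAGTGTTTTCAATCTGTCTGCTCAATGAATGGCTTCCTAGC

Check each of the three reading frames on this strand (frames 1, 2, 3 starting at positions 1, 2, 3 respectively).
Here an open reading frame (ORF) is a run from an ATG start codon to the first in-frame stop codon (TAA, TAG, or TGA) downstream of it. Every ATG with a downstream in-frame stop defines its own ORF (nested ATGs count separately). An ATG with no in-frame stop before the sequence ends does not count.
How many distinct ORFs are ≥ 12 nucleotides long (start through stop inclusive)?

Frame 1: AAA ATG AGT GTT TTC AAT CTG TCT GCT CAA TGA ATG GCT TCC TAG — ATG at 4, stop TGA at 31 → 30 nt; ATG at 34, stop TAG at 43 → 12 nt.
Frame 2: AAA TGA GTG TTT TCA ATC TGT CTG CTC AAT GAA TGG CTT CCT AGC — no ATG→stop ORF.
Frame 3: AAT GAG TGT TTT CAA TCT GTC TGC TCA ATG AAT GGC TTC CTA — no ATG→stop ORF.
ORFs ≥ 12 nucleotides: frame 1 4–33 (30 nucleotides), frame 1 34–45 (12 nucleotides). Count = 2.

2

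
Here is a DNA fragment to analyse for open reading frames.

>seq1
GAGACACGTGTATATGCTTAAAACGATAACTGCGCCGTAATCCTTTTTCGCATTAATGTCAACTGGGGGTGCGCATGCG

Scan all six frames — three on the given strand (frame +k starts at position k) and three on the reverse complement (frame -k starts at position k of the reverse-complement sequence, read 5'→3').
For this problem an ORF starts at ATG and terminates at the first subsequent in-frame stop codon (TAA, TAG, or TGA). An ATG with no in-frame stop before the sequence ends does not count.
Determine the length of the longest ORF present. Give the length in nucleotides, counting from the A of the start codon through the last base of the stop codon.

36

Reverse complement (5'→3'): CGCATGCGCACCCCCAGTTGACATTAATGCGAAAAAGGATTACGGCGCAGTTATCGTTTTAAGCATATACACGTGTCTC
Frame +1: GAG ACA CGT GTA TAT GCT TAA AAC GAT AAC TGC GCC GTA ATC CTT TTT CGC ATT AAT GTC AAC TGG GGG TGC GCA TGC — no ATG→stop ORF.
Frame +2: AGA CAC GTG TAT ATG CTT AAA ACG ATA ACT GCG CCG TAA TCC TTT TTC GCA TTA ATG TCA ACT GGG GGT GCG CAT GCG — ATG at 14, stop TAA at 38 → 27 nt.
Frame +3: GAC ACG TGT ATA TGC TTA AAA CGA TAA CTG CGC CGT AAT CCT TTT TCG CAT TAA TGT CAA CTG GGG GTG CGC ATG — no ATG→stop ORF.
Frame -1: CGC ATG CGC ACC CCC AGT TGA CAT TAA TGC GAA AAA GGA TTA CGG CGC AGT TAT CGT TTT AAG CAT ATA CAC GTG TCT — ATG at 4, stop TGA at 19 → 18 nt.
Frame -2: GCA TGC GCA CCC CCA GTT GAC ATT AAT GCG AAA AAG GAT TAC GGC GCA GTT ATC GTT TTA AGC ATA TAC ACG TGT CTC — no ATG→stop ORF.
Frame -3: CAT GCG CAC CCC CAG TTG ACA TTA ATG CGA AAA AGG ATT ACG GCG CAG TTA TCG TTT TAA GCA TAT ACA CGT GTC — ATG at 27, stop TAA at 60 → 36 nt.
Longest: frame -3, positions 27–62, 36 nt = 12 codons = 11 aa. → 36 nucleotides.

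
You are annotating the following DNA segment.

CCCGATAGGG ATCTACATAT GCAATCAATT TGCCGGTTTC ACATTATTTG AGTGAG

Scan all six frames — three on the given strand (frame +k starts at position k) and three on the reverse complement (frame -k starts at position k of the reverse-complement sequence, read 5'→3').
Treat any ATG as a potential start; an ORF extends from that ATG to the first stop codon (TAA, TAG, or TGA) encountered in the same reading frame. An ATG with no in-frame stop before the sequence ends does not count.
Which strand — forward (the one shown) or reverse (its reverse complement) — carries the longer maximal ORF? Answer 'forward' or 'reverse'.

Reverse complement (5'→3'): CTCACTCAAATAATGTGAAACCGGCAAATTGATTGCATATGTAGATCCCTATCGGG
Frame +1: CCC GAT AGG GAT CTA CAT ATG CAA TCA ATT TGC CGG TTT CAC ATT ATT TGA GTG — ATG at 19, stop TGA at 49 → 33 nt.
Frame +2: CCG ATA GGG ATC TAC ATA TGC AAT CAA TTT GCC GGT TTC ACA TTA TTT GAG TGA — no ATG→stop ORF.
Frame +3: CGA TAG GGA TCT ACA TAT GCA ATC AAT TTG CCG GTT TCA CAT TAT TTG AGT GAG — no ATG→stop ORF.
Frame -1: CTC ACT CAA ATA ATG TGA AAC CGG CAA ATT GAT TGC ATA TGT AGA TCC CTA TCG — ATG at 13, stop TGA at 16 → 6 nt.
Frame -2: TCA CTC AAA TAA TGT GAA ACC GGC AAA TTG ATT GCA TAT GTA GAT CCC TAT CGG — no ATG→stop ORF.
Frame -3: CAC TCA AAT AAT GTG AAA CCG GCA AAT TGA TTG CAT ATG TAG ATC CCT ATC GGG — ATG at 39, stop TAG at 42 → 6 nt.
Forward-strand max 33 nt; reverse-strand max 6 nt. The forward strand has the longer ORF.

forward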